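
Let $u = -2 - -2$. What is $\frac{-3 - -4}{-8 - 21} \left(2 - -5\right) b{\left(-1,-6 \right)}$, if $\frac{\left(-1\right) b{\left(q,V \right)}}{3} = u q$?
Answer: $0$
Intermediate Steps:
$u = 0$ ($u = -2 + 2 = 0$)
$b{\left(q,V \right)} = 0$ ($b{\left(q,V \right)} = - 3 \cdot 0 q = \left(-3\right) 0 = 0$)
$\frac{-3 - -4}{-8 - 21} \left(2 - -5\right) b{\left(-1,-6 \right)} = \frac{-3 - -4}{-8 - 21} \left(2 - -5\right) 0 = \frac{-3 + \left(-4 + 8\right)}{-29} \left(2 + 5\right) 0 = \left(-3 + 4\right) \left(- \frac{1}{29}\right) 7 \cdot 0 = 1 \left(- \frac{1}{29}\right) 7 \cdot 0 = \left(- \frac{1}{29}\right) 7 \cdot 0 = \left(- \frac{7}{29}\right) 0 = 0$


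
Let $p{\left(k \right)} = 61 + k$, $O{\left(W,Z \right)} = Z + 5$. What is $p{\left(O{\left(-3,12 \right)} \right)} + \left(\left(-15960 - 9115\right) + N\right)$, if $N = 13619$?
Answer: $-11378$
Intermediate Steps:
$O{\left(W,Z \right)} = 5 + Z$
$p{\left(O{\left(-3,12 \right)} \right)} + \left(\left(-15960 - 9115\right) + N\right) = \left(61 + \left(5 + 12\right)\right) + \left(\left(-15960 - 9115\right) + 13619\right) = \left(61 + 17\right) + \left(-25075 + 13619\right) = 78 - 11456 = -11378$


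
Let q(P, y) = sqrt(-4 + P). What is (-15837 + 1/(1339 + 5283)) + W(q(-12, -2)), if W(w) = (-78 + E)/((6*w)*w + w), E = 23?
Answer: -60509312441/3820894 + 55*I/2308 ≈ -15836.0 + 0.02383*I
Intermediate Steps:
W(w) = -55/(w + 6*w**2) (W(w) = (-78 + 23)/((6*w)*w + w) = -55/(6*w**2 + w) = -55/(w + 6*w**2))
(-15837 + 1/(1339 + 5283)) + W(q(-12, -2)) = (-15837 + 1/(1339 + 5283)) - 55/((sqrt(-4 - 12))*(1 + 6*sqrt(-4 - 12))) = (-15837 + 1/6622) - 55/((sqrt(-16))*(1 + 6*sqrt(-16))) = (-15837 + 1/6622) - 55/((4*I)*(1 + 6*(4*I))) = -104872613/6622 - 55*(-I/4)/(1 + 24*I) = -104872613/6622 - 55*(-I/4)*(1 - 24*I)/577 = -104872613/6622 + 55*I*(1 - 24*I)/2308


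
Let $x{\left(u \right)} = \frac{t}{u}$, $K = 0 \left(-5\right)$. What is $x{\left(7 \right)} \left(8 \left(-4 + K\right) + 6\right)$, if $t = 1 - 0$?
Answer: $- \frac{26}{7} \approx -3.7143$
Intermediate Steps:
$t = 1$ ($t = 1 + 0 = 1$)
$K = 0$
$x{\left(u \right)} = \frac{1}{u}$ ($x{\left(u \right)} = 1 \frac{1}{u} = \frac{1}{u}$)
$x{\left(7 \right)} \left(8 \left(-4 + K\right) + 6\right) = \frac{8 \left(-4 + 0\right) + 6}{7} = \frac{8 \left(-4\right) + 6}{7} = \frac{-32 + 6}{7} = \frac{1}{7} \left(-26\right) = - \frac{26}{7}$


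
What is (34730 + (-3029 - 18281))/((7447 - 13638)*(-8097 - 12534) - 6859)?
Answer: 6710/63859831 ≈ 0.00010507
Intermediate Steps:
(34730 + (-3029 - 18281))/((7447 - 13638)*(-8097 - 12534) - 6859) = (34730 - 21310)/(-6191*(-20631) - 6859) = 13420/(127726521 - 6859) = 13420/127719662 = 13420*(1/127719662) = 6710/63859831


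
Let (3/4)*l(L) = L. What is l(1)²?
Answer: 16/9 ≈ 1.7778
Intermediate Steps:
l(L) = 4*L/3
l(1)² = ((4/3)*1)² = (4/3)² = 16/9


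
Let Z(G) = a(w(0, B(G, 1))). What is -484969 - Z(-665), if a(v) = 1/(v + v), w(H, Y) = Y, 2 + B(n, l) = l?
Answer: -969937/2 ≈ -4.8497e+5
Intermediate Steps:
B(n, l) = -2 + l
a(v) = 1/(2*v)
Z(G) = -½ (Z(G) = 1/(2*(-2 + 1)) = (½)/(-1) = (½)*(-1) = -½)
-484969 - Z(-665) = -484969 - 1*(-½) = -484969 + ½ = -969937/2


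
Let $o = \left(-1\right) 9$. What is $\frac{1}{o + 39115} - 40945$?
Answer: $- \frac{1601195169}{39106} \approx -40945.0$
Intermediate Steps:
$o = -9$
$\frac{1}{o + 39115} - 40945 = \frac{1}{-9 + 39115} - 40945 = \frac{1}{39106} - 40945 = - \frac{1601195169}{39106}$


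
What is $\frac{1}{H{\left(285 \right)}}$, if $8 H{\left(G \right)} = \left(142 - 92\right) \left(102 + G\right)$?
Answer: $\frac{4}{9675} \approx 0.00041344$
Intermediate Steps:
$H{\left(G \right)} = \frac{1275}{2} + \frac{25 G}{4}$ ($H{\left(G \right)} = \frac{\left(142 - 92\right) \left(102 + G\right)}{8} = \frac{50 \left(102 + G\right)}{8} = \frac{5100 + 50 G}{8} = \frac{1275}{2} + \frac{25 G}{4}$)
$\frac{1}{H{\left(285 \right)}} = \frac{1}{\frac{1275}{2} + \frac{25}{4} \cdot 285} = \frac{1}{\frac{1275}{2} + \frac{7125}{4}} = \frac{1}{\frac{9675}{4}} = \frac{4}{9675}$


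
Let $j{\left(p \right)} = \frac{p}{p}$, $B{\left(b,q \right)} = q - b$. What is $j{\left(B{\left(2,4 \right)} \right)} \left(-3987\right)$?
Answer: $-3987$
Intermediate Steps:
$j{\left(p \right)} = 1$
$j{\left(B{\left(2,4 \right)} \right)} \left(-3987\right) = 1 \left(-3987\right) = -3987$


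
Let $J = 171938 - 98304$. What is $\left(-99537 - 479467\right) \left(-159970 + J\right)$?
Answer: $49988889344$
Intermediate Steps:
$J = 73634$ ($J = 171938 - 98304 = 73634$)
$\left(-99537 - 479467\right) \left(-159970 + J\right) = \left(-99537 - 479467\right) \left(-159970 + 73634\right) = \left(-579004\right) \left(-86336\right) = 49988889344$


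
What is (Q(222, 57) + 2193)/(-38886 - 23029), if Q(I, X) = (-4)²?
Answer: -2209/61915 ≈ -0.035678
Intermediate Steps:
Q(I, X) = 16
(Q(222, 57) + 2193)/(-38886 - 23029) = (16 + 2193)/(-38886 - 23029) = 2209/(-61915) = 2209*(-1/61915) = -2209/61915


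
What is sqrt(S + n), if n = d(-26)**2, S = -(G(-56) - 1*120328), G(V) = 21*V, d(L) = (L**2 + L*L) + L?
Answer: 2*sqrt(469945) ≈ 1371.1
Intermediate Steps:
d(L) = L + 2*L**2 (d(L) = (L**2 + L**2) + L = 2*L**2 + L = L + 2*L**2)
S = 121504 (S = -(21*(-56) - 1*120328) = -(-1176 - 120328) = -1*(-121504) = 121504)
n = 1758276 (n = (-26*(1 + 2*(-26)))**2 = (-26*(1 - 52))**2 = (-26*(-51))**2 = 1326**2 = 1758276)
sqrt(S + n) = sqrt(121504 + 1758276) = sqrt(1879780) = 2*sqrt(469945)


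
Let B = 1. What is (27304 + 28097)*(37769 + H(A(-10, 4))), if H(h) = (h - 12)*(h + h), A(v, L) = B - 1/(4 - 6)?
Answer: 4181390475/2 ≈ 2.0907e+9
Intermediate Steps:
A(v, L) = 3/2 (A(v, L) = 1 - 1/(4 - 6) = 1 - 1/(-2) = 1 - 1*(-1/2) = 1 + 1/2 = 3/2)
H(h) = 2*h*(-12 + h) (H(h) = (-12 + h)*(2*h) = 2*h*(-12 + h))
(27304 + 28097)*(37769 + H(A(-10, 4))) = (27304 + 28097)*(37769 + 2*(3/2)*(-12 + 3/2)) = 55401*(37769 + 2*(3/2)*(-21/2)) = 55401*(37769 - 63/2) = 55401*(75475/2) = 4181390475/2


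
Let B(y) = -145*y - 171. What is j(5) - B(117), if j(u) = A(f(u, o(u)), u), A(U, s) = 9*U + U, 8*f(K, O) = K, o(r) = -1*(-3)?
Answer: 68569/4 ≈ 17142.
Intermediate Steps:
o(r) = 3
f(K, O) = K/8
A(U, s) = 10*U
B(y) = -171 - 145*y
j(u) = 5*u/4 (j(u) = 10*(u/8) = 5*u/4)
j(5) - B(117) = (5/4)*5 - (-171 - 145*117) = 25/4 - (-171 - 16965) = 25/4 - 1*(-17136) = 25/4 + 17136 = 68569/4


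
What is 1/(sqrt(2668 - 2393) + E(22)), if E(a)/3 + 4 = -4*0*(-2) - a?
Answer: -78/5809 - 5*sqrt(11)/5809 ≈ -0.016282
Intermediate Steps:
E(a) = -12 - 3*a (E(a) = -12 + 3*(-4*0*(-2) - a) = -12 + 3*(0*(-2) - a) = -12 + 3*(0 - a) = -12 + 3*(-a) = -12 - 3*a)
1/(sqrt(2668 - 2393) + E(22)) = 1/(sqrt(2668 - 2393) + (-12 - 3*22)) = 1/(sqrt(275) + (-12 - 66)) = 1/(5*sqrt(11) - 78) = 1/(-78 + 5*sqrt(11))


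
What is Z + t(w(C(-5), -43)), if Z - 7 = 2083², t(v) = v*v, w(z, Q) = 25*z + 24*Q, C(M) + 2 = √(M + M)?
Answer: 5503370 - 54100*I*√10 ≈ 5.5034e+6 - 1.7108e+5*I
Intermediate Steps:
C(M) = -2 + √2*√M (C(M) = -2 + √(M + M) = -2 + √(2*M) = -2 + √2*√M)
w(z, Q) = 24*Q + 25*z
t(v) = v²
Z = 4338896 (Z = 7 + 2083² = 7 + 4338889 = 4338896)
Z + t(w(C(-5), -43)) = 4338896 + (24*(-43) + 25*(-2 + √2*√(-5)))² = 4338896 + (-1032 + 25*(-2 + √2*(I*√5)))² = 4338896 + (-1032 + 25*(-2 + I*√10))² = 4338896 + (-1032 + (-50 + 25*I*√10))² = 4338896 + (-1082 + 25*I*√10)²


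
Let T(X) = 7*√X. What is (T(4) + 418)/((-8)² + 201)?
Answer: 432/265 ≈ 1.6302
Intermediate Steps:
(T(4) + 418)/((-8)² + 201) = (7*√4 + 418)/((-8)² + 201) = (7*2 + 418)/(64 + 201) = (14 + 418)/265 = 432*(1/265) = 432/265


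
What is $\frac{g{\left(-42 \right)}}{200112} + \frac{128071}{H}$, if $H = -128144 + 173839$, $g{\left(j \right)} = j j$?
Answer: $\frac{2142429161}{762009820} \approx 2.8116$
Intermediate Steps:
$g{\left(j \right)} = j^{2}$
$H = 45695$
$\frac{g{\left(-42 \right)}}{200112} + \frac{128071}{H} = \frac{\left(-42\right)^{2}}{200112} + \frac{128071}{45695} = 1764 \cdot \frac{1}{200112} + 128071 \cdot \frac{1}{45695} = \frac{147}{16676} + \frac{128071}{45695} = \frac{2142429161}{762009820}$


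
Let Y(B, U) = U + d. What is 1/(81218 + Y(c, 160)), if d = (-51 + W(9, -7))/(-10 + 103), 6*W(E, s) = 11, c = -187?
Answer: 558/45408629 ≈ 1.2288e-5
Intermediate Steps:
W(E, s) = 11/6 (W(E, s) = (⅙)*11 = 11/6)
d = -295/558 (d = (-51 + 11/6)/(-10 + 103) = -295/6/93 = -295/6*1/93 = -295/558 ≈ -0.52867)
Y(B, U) = -295/558 + U (Y(B, U) = U - 295/558 = -295/558 + U)
1/(81218 + Y(c, 160)) = 1/(81218 + (-295/558 + 160)) = 1/(81218 + 88985/558) = 1/(45408629/558) = 558/45408629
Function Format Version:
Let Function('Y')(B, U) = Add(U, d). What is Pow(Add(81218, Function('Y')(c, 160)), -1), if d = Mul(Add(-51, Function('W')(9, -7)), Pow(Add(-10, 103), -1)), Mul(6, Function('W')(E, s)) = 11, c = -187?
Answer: Rational(558, 45408629) ≈ 1.2288e-5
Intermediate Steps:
Function('W')(E, s) = Rational(11, 6) (Function('W')(E, s) = Mul(Rational(1, 6), 11) = Rational(11, 6))
d = Rational(-295, 558) (d = Mul(Add(-51, Rational(11, 6)), Pow(Add(-10, 103), -1)) = Mul(Rational(-295, 6), Pow(93, -1)) = Mul(Rational(-295, 6), Rational(1, 93)) = Rational(-295, 558) ≈ -0.52867)
Function('Y')(B, U) = Add(Rational(-295, 558), U) (Function('Y')(B, U) = Add(U, Rational(-295, 558)) = Add(Rational(-295, 558), U))
Pow(Add(81218, Function('Y')(c, 160)), -1) = Pow(Add(81218, Add(Rational(-295, 558), 160)), -1) = Pow(Add(81218, Rational(88985, 558)), -1) = Pow(Rational(45408629, 558), -1) = Rational(558, 45408629)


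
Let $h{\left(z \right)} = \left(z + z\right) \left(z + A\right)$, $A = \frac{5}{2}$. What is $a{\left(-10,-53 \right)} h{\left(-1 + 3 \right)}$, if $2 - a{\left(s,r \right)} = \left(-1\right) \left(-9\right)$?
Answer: $-126$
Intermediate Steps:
$A = \frac{5}{2}$ ($A = 5 \cdot \frac{1}{2} = \frac{5}{2} \approx 2.5$)
$h{\left(z \right)} = 2 z \left(\frac{5}{2} + z\right)$ ($h{\left(z \right)} = \left(z + z\right) \left(z + \frac{5}{2}\right) = 2 z \left(\frac{5}{2} + z\right)$)
$a{\left(s,r \right)} = -7$ ($a{\left(s,r \right)} = 2 - \left(-1\right) \left(-9\right) = 2 - 9 = -7$)
$a{\left(-10,-53 \right)} h{\left(-1 + 3 \right)} = - 7 \left(-1 + 3\right) \left(5 + 2 \left(-1 + 3\right)\right) = - 7 \cdot 2 \left(5 + 2 \cdot 2\right) = - 7 \cdot 2 \left(5 + 4\right) = - 7 \cdot 2 \cdot 9 = \left(-7\right) 18 = -126$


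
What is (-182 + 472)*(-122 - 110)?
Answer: -67280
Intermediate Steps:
(-182 + 472)*(-122 - 110) = 290*(-232) = -67280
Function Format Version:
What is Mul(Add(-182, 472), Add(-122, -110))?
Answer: -67280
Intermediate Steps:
Mul(Add(-182, 472), Add(-122, -110)) = Mul(290, -232) = -67280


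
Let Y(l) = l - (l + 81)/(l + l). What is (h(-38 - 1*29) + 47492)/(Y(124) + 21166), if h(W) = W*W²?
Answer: -62811208/5279715 ≈ -11.897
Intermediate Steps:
h(W) = W³
Y(l) = l - (81 + l)/(2*l)
(h(-38 - 1*29) + 47492)/(Y(124) + 21166) = ((-38 - 1*29)³ + 47492)/((-½ + 124 - 81/2/124) + 21166) = ((-38 - 29)³ + 47492)/((-½ + 124 - 81/2*1/124) + 21166) = ((-67)³ + 47492)/((-½ + 124 - 81/248) + 21166) = (-300763 + 47492)/(30547/248 + 21166) = -253271/5279715/248 = -253271*248/5279715 = -62811208/5279715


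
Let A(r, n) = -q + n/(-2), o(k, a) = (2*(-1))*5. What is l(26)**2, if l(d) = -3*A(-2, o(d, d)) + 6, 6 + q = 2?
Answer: 441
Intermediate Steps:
o(k, a) = -10 (o(k, a) = -2*5 = -10)
q = -4 (q = -6 + 2 = -4)
A(r, n) = 4 - n/2 (A(r, n) = -1*(-4) + n/(-2) = 4 + n*(-1/2) = 4 - n/2)
l(d) = -21 (l(d) = -3*(4 - 1/2*(-10)) + 6 = -3*(4 + 5) + 6 = -3*9 + 6 = -27 + 6 = -21)
l(26)**2 = (-21)**2 = 441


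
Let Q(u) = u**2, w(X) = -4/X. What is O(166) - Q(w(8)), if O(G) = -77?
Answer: -309/4 ≈ -77.250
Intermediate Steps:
O(166) - Q(w(8)) = -77 - (-4/8)**2 = -77 - (-4*1/8)**2 = -77 - (-1/2)**2 = -77 - 1*1/4 = -77 - 1/4 = -309/4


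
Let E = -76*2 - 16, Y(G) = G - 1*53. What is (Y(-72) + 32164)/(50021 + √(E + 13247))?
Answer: 1602622819/2502087362 - 32039*√13079/2502087362 ≈ 0.63905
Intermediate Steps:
Y(G) = -53 + G (Y(G) = G - 53 = -53 + G)
E = -168 (E = -152 - 16 = -168)
(Y(-72) + 32164)/(50021 + √(E + 13247)) = ((-53 - 72) + 32164)/(50021 + √(-168 + 13247)) = (-125 + 32164)/(50021 + √13079) = 32039/(50021 + √13079)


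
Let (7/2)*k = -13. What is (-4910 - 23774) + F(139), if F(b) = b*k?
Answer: -204402/7 ≈ -29200.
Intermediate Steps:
k = -26/7 (k = (2/7)*(-13) = -26/7 ≈ -3.7143)
F(b) = -26*b/7 (F(b) = b*(-26/7) = -26*b/7)
(-4910 - 23774) + F(139) = (-4910 - 23774) - 26/7*139 = -28684 - 3614/7 = -204402/7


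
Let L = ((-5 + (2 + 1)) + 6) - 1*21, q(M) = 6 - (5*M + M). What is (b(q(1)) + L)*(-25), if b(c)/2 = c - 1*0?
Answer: 425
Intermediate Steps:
q(M) = 6 - 6*M
b(c) = 2*c (b(c) = 2*(c - 1*0) = 2*(c + 0) = 2*c)
L = -17 (L = ((-5 + 3) + 6) - 21 = (-2 + 6) - 21 = 4 - 21 = -17)
(b(q(1)) + L)*(-25) = (2*(6 - 6*1) - 17)*(-25) = (2*(6 - 6) - 17)*(-25) = (2*0 - 17)*(-25) = (0 - 17)*(-25) = -17*(-25) = 425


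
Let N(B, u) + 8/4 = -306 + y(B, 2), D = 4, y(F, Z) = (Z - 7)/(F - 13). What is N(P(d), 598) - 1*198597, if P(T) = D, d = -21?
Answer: -1790140/9 ≈ -1.9890e+5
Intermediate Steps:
y(F, Z) = (-7 + Z)/(-13 + F)
P(T) = 4
N(B, u) = -308 - 5/(-13 + B) (N(B, u) = -2 + (-306 + (-7 + 2)/(-13 + B)) = -2 + (-306 - 5/(-13 + B)) = -308 - 5/(-13 + B))
N(P(d), 598) - 1*198597 = (3999 - 308*4)/(-13 + 4) - 1*198597 = (3999 - 1232)/(-9) - 198597 = -1/9*2767 - 198597 = -2767/9 - 198597 = -1790140/9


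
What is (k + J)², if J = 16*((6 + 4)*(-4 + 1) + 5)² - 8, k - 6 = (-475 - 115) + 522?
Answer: 98604900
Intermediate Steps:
k = -62 (k = 6 + ((-475 - 115) + 522) = 6 + (-590 + 522) = 6 - 68 = -62)
J = 9992 (J = 16*(10*(-3) + 5)² - 8 = 16*(-30 + 5)² - 8 = 16*(-25)² - 8 = 16*625 - 8 = 10000 - 8 = 9992)
(k + J)² = (-62 + 9992)² = 9930² = 98604900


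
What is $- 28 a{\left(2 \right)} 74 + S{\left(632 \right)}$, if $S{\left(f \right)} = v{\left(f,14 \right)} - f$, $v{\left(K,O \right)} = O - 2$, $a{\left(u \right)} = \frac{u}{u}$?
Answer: $-2692$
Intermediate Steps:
$a{\left(u \right)} = 1$
$v{\left(K,O \right)} = -2 + O$
$S{\left(f \right)} = 12 - f$ ($S{\left(f \right)} = \left(-2 + 14\right) - f = 12 - f$)
$- 28 a{\left(2 \right)} 74 + S{\left(632 \right)} = \left(-28\right) 1 \cdot 74 + \left(12 - 632\right) = \left(-28\right) 74 + \left(12 - 632\right) = -2072 - 620 = -2692$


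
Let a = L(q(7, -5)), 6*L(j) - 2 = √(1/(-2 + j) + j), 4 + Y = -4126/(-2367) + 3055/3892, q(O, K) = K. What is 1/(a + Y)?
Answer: -96629324321124/122144980073209 - 12123950066928*I*√7/122144980073209 ≈ -0.7911 - 0.26261*I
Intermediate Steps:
Y = -13559879/9212364 (Y = -4 + (-4126/(-2367) + 3055/3892) = -4 + (-4126*(-1/2367) + 3055*(1/3892)) = -4 + (4126/2367 + 3055/3892) = -4 + 23289577/9212364 = -13559879/9212364 ≈ -1.4719)
L(j) = ⅓ + √(j + 1/(-2 + j))/6 (L(j) = ⅓ + √(1/(-2 + j) + j)/6 = ⅓ + √(j + 1/(-2 + j))/6)
a = ⅓ + I*√7/7 (a = ⅓ + √((1 - 5*(-2 - 5))/(-2 - 5))/6 = ⅓ + √((1 - 5*(-7))/(-7))/6 = ⅓ + √(-(1 + 35)/7)/6 = ⅓ + √(-⅐*36)/6 = ⅓ + √(-36/7)/6 = ⅓ + (6*I*√7/7)/6 = ⅓ + I*√7/7 ≈ 0.33333 + 0.37796*I)
1/(a + Y) = 1/((⅓ + I*√7/7) - 13559879/9212364) = 1/(-10489091/9212364 + I*√7/7)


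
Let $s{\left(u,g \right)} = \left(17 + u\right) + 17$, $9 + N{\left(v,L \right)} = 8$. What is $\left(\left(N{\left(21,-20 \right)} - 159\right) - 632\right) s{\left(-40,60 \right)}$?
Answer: $4752$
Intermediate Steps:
$N{\left(v,L \right)} = -1$ ($N{\left(v,L \right)} = -9 + 8 = -1$)
$s{\left(u,g \right)} = 34 + u$
$\left(\left(N{\left(21,-20 \right)} - 159\right) - 632\right) s{\left(-40,60 \right)} = \left(\left(-1 - 159\right) - 632\right) \left(34 - 40\right) = \left(-160 - 632\right) \left(-6\right) = \left(-792\right) \left(-6\right) = 4752$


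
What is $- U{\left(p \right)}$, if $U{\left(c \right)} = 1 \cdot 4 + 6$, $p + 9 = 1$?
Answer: $-10$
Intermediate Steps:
$p = -8$ ($p = -9 + 1 = -8$)
$U{\left(c \right)} = 10$ ($U{\left(c \right)} = 4 + 6 = 10$)
$- U{\left(p \right)} = \left(-1\right) 10 = -10$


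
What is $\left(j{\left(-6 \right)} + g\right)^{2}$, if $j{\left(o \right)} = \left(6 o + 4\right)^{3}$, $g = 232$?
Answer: $1058591296$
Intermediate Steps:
$j{\left(o \right)} = \left(4 + 6 o\right)^{3}$
$\left(j{\left(-6 \right)} + g\right)^{2} = \left(8 \left(2 + 3 \left(-6\right)\right)^{3} + 232\right)^{2} = \left(8 \left(2 - 18\right)^{3} + 232\right)^{2} = \left(8 \left(-16\right)^{3} + 232\right)^{2} = \left(8 \left(-4096\right) + 232\right)^{2} = \left(-32768 + 232\right)^{2} = \left(-32536\right)^{2} = 1058591296$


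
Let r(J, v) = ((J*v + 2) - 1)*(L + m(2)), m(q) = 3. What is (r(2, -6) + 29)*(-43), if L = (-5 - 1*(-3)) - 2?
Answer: -1720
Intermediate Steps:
L = -4 (L = (-5 + 3) - 2 = -2 - 2 = -4)
r(J, v) = -1 - J*v (r(J, v) = ((J*v + 2) - 1)*(-4 + 3) = ((2 + J*v) - 1)*(-1) = (1 + J*v)*(-1) = -1 - J*v)
(r(2, -6) + 29)*(-43) = ((-1 - 1*2*(-6)) + 29)*(-43) = ((-1 + 12) + 29)*(-43) = (11 + 29)*(-43) = 40*(-43) = -1720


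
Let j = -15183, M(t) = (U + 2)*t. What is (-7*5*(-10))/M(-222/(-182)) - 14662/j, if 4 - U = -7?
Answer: 12941944/561771 ≈ 23.038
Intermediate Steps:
U = 11 (U = 4 - 1*(-7) = 4 + 7 = 11)
M(t) = 13*t (M(t) = (11 + 2)*t = 13*t)
(-7*5*(-10))/M(-222/(-182)) - 14662/j = (-7*5*(-10))/((13*(-222/(-182)))) - 14662/(-15183) = (-35*(-10))/((13*(-222*(-1/182)))) - 14662*(-1/15183) = (-1*(-350))/((13*(111/91))) + 14662/15183 = 350/(111/7) + 14662/15183 = 350*(7/111) + 14662/15183 = 2450/111 + 14662/15183 = 12941944/561771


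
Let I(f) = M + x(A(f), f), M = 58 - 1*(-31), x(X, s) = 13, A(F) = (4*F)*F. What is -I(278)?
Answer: -102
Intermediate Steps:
A(F) = 4*F**2
M = 89 (M = 58 + 31 = 89)
I(f) = 102 (I(f) = 89 + 13 = 102)
-I(278) = -1*102 = -102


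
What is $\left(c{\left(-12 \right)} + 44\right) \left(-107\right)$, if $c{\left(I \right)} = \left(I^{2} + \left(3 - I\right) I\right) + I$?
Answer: $428$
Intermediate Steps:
$c{\left(I \right)} = I + I^{2} + I \left(3 - I\right)$ ($c{\left(I \right)} = \left(I^{2} + I \left(3 - I\right)\right) + I = I + I^{2} + I \left(3 - I\right)$)
$\left(c{\left(-12 \right)} + 44\right) \left(-107\right) = \left(4 \left(-12\right) + 44\right) \left(-107\right) = \left(-48 + 44\right) \left(-107\right) = \left(-4\right) \left(-107\right) = 428$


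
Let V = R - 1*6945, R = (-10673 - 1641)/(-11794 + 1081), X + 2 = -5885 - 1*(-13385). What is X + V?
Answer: 5936603/10713 ≈ 554.15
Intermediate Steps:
X = 7498 (X = -2 + (-5885 - 1*(-13385)) = -2 + (-5885 + 13385) = -2 + 7500 = 7498)
R = 12314/10713 (R = -12314/(-10713) = -12314*(-1/10713) = 12314/10713 ≈ 1.1494)
V = -74389471/10713 (V = 12314/10713 - 1*6945 = 12314/10713 - 6945 = -74389471/10713 ≈ -6943.9)
X + V = 7498 - 74389471/10713 = 5936603/10713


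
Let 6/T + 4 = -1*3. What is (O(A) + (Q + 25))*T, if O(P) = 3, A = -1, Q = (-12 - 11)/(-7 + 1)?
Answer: -191/7 ≈ -27.286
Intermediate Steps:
Q = 23/6 (Q = -23/(-6) = -23*(-1/6) = 23/6 ≈ 3.8333)
T = -6/7 (T = 6/(-4 - 1*3) = 6/(-4 - 3) = 6/(-7) = 6*(-1/7) = -6/7 ≈ -0.85714)
(O(A) + (Q + 25))*T = (3 + (23/6 + 25))*(-6/7) = (3 + 173/6)*(-6/7) = (191/6)*(-6/7) = -191/7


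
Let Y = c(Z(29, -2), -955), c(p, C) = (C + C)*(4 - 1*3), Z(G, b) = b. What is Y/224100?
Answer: -191/22410 ≈ -0.0085230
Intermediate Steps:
c(p, C) = 2*C (c(p, C) = (2*C)*(4 - 3) = (2*C)*1 = 2*C)
Y = -1910 (Y = 2*(-955) = -1910)
Y/224100 = -1910/224100 = -1910*1/224100 = -191/22410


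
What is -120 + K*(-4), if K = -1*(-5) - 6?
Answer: -116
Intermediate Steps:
K = -1 (K = 5 - 6 = -1)
-120 + K*(-4) = -120 - 1*(-4) = -120 + 4 = -116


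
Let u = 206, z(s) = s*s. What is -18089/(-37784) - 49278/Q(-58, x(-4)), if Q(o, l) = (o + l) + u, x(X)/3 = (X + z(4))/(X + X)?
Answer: -3718648361/10844008 ≈ -342.92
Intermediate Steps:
z(s) = s²
x(X) = 3*(16 + X)/(2*X) (x(X) = 3*((X + 4²)/(X + X)) = 3*((X + 16)/((2*X))) = 3*((16 + X)*(1/(2*X))) = 3*((16 + X)/(2*X)) = 3*(16 + X)/(2*X))
Q(o, l) = 206 + l + o (Q(o, l) = (o + l) + 206 = (l + o) + 206 = 206 + l + o)
-18089/(-37784) - 49278/Q(-58, x(-4)) = -18089/(-37784) - 49278/(206 + (3/2 + 24/(-4)) - 58) = -18089*(-1/37784) - 49278/(206 + (3/2 + 24*(-¼)) - 58) = 18089/37784 - 49278/(206 + (3/2 - 6) - 58) = 18089/37784 - 49278/(206 - 9/2 - 58) = 18089/37784 - 49278/287/2 = 18089/37784 - 49278*2/287 = 18089/37784 - 98556/287 = -3718648361/10844008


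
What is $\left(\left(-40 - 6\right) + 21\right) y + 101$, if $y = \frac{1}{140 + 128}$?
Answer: $\frac{27043}{268} \approx 100.91$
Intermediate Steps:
$y = \frac{1}{268} \approx 0.0037313$
$\left(\left(-40 - 6\right) + 21\right) y + 101 = \left(\left(-40 - 6\right) + 21\right) \frac{1}{268} + 101 = \left(-46 + 21\right) \frac{1}{268} + 101 = \left(-25\right) \frac{1}{268} + 101 = - \frac{25}{268} + 101 = \frac{27043}{268}$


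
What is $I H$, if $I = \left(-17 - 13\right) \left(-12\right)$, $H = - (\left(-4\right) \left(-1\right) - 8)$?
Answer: $1440$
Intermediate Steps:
$H = 4$ ($H = - (4 - 8) = \left(-1\right) \left(-4\right) = 4$)
$I = 360$ ($I = \left(-30\right) \left(-12\right) = 360$)
$I H = 360 \cdot 4 = 1440$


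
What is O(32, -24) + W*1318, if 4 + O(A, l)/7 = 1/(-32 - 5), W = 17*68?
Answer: 56372453/37 ≈ 1.5236e+6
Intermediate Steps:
W = 1156
O(A, l) = -1043/37 (O(A, l) = -28 + 7/(-32 - 5) = -28 + 7/(-37) = -28 + 7*(-1/37) = -28 - 7/37 = -1043/37)
O(32, -24) + W*1318 = -1043/37 + 1156*1318 = -1043/37 + 1523608 = 56372453/37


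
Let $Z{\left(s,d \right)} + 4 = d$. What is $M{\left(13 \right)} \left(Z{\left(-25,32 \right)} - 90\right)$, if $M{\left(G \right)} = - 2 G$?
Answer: $1612$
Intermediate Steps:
$Z{\left(s,d \right)} = -4 + d$
$M{\left(13 \right)} \left(Z{\left(-25,32 \right)} - 90\right) = \left(-2\right) 13 \left(\left(-4 + 32\right) - 90\right) = - 26 \left(28 - 90\right) = \left(-26\right) \left(-62\right) = 1612$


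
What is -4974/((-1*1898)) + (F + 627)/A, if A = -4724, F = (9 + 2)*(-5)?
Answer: 2801440/1120769 ≈ 2.4996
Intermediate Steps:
F = -55 (F = 11*(-5) = -55)
-4974/((-1*1898)) + (F + 627)/A = -4974/((-1*1898)) + (-55 + 627)/(-4724) = -4974/(-1898) + 572*(-1/4724) = -4974*(-1/1898) - 143/1181 = 2487/949 - 143/1181 = 2801440/1120769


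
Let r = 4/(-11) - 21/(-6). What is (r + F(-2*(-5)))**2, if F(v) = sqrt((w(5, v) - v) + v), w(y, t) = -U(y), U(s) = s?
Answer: 2341/484 + 69*I*sqrt(5)/11 ≈ 4.8368 + 14.026*I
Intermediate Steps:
w(y, t) = -y
r = 69/22 (r = 4*(-1/11) - 21*(-1/6) = -4/11 + 7/2 = 69/22 ≈ 3.1364)
F(v) = I*sqrt(5) (F(v) = sqrt((-1*5 - v) + v) = sqrt((-5 - v) + v) = sqrt(-5) = I*sqrt(5))
(r + F(-2*(-5)))**2 = (69/22 + I*sqrt(5))**2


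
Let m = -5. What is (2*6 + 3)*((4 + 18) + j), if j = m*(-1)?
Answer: 405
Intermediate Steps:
j = 5 (j = -5*(-1) = 5)
(2*6 + 3)*((4 + 18) + j) = (2*6 + 3)*((4 + 18) + 5) = (12 + 3)*(22 + 5) = 15*27 = 405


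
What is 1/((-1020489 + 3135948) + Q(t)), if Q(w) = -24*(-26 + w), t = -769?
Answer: 1/2134539 ≈ 4.6849e-7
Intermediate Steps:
Q(w) = 624 - 24*w
1/((-1020489 + 3135948) + Q(t)) = 1/((-1020489 + 3135948) + (624 - 24*(-769))) = 1/(2115459 + (624 + 18456)) = 1/(2115459 + 19080) = 1/2134539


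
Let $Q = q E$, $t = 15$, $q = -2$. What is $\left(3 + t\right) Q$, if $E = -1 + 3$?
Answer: $-72$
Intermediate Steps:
$E = 2$
$Q = -4$ ($Q = \left(-2\right) 2 = -4$)
$\left(3 + t\right) Q = \left(3 + 15\right) \left(-4\right) = 18 \left(-4\right) = -72$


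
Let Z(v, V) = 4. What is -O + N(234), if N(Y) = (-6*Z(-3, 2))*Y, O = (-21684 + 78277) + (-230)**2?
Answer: -115109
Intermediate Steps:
O = 109493 (O = 56593 + 52900 = 109493)
N(Y) = -24*Y (N(Y) = (-6*4)*Y = -24*Y)
-O + N(234) = -1*109493 - 24*234 = -109493 - 5616 = -115109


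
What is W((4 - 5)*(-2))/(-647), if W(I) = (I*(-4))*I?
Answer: 16/647 ≈ 0.024730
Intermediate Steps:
W(I) = -4*I² (W(I) = (-4*I)*I = -4*I²)
W((4 - 5)*(-2))/(-647) = -4*4*(4 - 5)²/(-647) = -4*(-1*(-2))²*(-1/647) = -4*2²*(-1/647) = -4*4*(-1/647) = -16*(-1/647) = 16/647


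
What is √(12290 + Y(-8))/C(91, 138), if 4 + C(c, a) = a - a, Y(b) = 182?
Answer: -√3118/2 ≈ -27.920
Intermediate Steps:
C(c, a) = -4 (C(c, a) = -4 + (a - a) = -4 + 0 = -4)
√(12290 + Y(-8))/C(91, 138) = √(12290 + 182)/(-4) = √12472*(-¼) = (2*√3118)*(-¼) = -√3118/2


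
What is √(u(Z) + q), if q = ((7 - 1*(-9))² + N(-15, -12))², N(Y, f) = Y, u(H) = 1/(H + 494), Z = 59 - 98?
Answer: 2*√3006054870/455 ≈ 241.00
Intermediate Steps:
Z = -39
u(H) = 1/(494 + H)
q = 58081 (q = ((7 - 1*(-9))² - 15)² = ((7 + 9)² - 15)² = (16² - 15)² = (256 - 15)² = 241² = 58081)
√(u(Z) + q) = √(1/(494 - 39) + 58081) = √(1/455 + 58081) = √(26426856/455) = 2*√3006054870/455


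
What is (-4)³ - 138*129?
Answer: -17866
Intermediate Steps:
(-4)³ - 138*129 = -64 - 17802 = -17866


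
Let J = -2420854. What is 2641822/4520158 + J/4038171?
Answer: -137256793685/9126585475509 ≈ -0.015039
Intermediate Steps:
2641822/4520158 + J/4038171 = 2641822/4520158 - 2420854/4038171 = 2641822*(1/4520158) - 2420854*1/4038171 = 1320911/2260079 - 2420854/4038171 = -137256793685/9126585475509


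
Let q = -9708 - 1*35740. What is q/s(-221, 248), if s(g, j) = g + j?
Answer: -45448/27 ≈ -1683.3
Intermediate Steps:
q = -45448 (q = -9708 - 35740 = -45448)
q/s(-221, 248) = -45448/(-221 + 248) = -45448/27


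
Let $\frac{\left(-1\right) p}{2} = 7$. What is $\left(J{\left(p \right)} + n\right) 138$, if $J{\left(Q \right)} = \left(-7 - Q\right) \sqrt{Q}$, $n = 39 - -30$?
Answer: $9522 + 966 i \sqrt{14} \approx 9522.0 + 3614.4 i$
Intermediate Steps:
$p = -14$ ($p = \left(-2\right) 7 = -14$)
$n = 69$ ($n = 39 + 30 = 69$)
$J{\left(Q \right)} = \sqrt{Q} \left(-7 - Q\right)$
$\left(J{\left(p \right)} + n\right) 138 = \left(\sqrt{-14} \left(-7 - -14\right) + 69\right) 138 = \left(i \sqrt{14} \left(-7 + 14\right) + 69\right) 138 = \left(i \sqrt{14} \cdot 7 + 69\right) 138 = \left(7 i \sqrt{14} + 69\right) 138 = \left(69 + 7 i \sqrt{14}\right) 138 = 9522 + 966 i \sqrt{14}$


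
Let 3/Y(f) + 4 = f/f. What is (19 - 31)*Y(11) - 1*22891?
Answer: -22879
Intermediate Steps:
Y(f) = -1 (Y(f) = 3/(-4 + f/f) = 3/(-4 + 1) = 3/(-3) = 3*(-1/3) = -1)
(19 - 31)*Y(11) - 1*22891 = (19 - 31)*(-1) - 1*22891 = -12*(-1) - 22891 = 12 - 22891 = -22879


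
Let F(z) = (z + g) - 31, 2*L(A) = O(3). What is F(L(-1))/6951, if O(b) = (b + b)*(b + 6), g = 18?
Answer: 2/993 ≈ 0.0020141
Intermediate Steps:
O(b) = 2*b*(6 + b) (O(b) = (2*b)*(6 + b) = 2*b*(6 + b))
L(A) = 27 (L(A) = (2*3*(6 + 3))/2 = (2*3*9)/2 = (½)*54 = 27)
F(z) = -13 + z (F(z) = (z + 18) - 31 = (18 + z) - 31 = -13 + z)
F(L(-1))/6951 = (-13 + 27)/6951 = 14*(1/6951) = 2/993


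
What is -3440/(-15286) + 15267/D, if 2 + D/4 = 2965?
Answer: 137071121/90584836 ≈ 1.5132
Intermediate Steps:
D = 11852 (D = -8 + 4*2965 = -8 + 11860 = 11852)
-3440/(-15286) + 15267/D = -3440/(-15286) + 15267/11852 = -3440*(-1/15286) + 15267*(1/11852) = 1720/7643 + 15267/11852 = 137071121/90584836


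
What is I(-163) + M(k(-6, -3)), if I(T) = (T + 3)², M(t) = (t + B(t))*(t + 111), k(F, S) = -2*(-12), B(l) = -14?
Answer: 26950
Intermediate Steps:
k(F, S) = 24
M(t) = (-14 + t)*(111 + t) (M(t) = (t - 14)*(t + 111) = (-14 + t)*(111 + t))
I(T) = (3 + T)²
I(-163) + M(k(-6, -3)) = (3 - 163)² + (-1554 + 24² + 97*24) = (-160)² + (-1554 + 576 + 2328) = 25600 + 1350 = 26950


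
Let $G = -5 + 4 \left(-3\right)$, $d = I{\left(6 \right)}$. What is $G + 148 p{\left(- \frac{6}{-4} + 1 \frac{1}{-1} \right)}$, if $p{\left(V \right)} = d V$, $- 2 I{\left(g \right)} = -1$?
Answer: $20$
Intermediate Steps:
$I{\left(g \right)} = \frac{1}{2}$ ($I{\left(g \right)} = \left(- \frac{1}{2}\right) \left(-1\right) = \frac{1}{2}$)
$d = \frac{1}{2} \approx 0.5$
$p{\left(V \right)} = \frac{V}{2}$
$G = -17$ ($G = -5 - 12 = -17$)
$G + 148 p{\left(- \frac{6}{-4} + 1 \frac{1}{-1} \right)} = -17 + 148 \frac{- \frac{6}{-4} + 1 \frac{1}{-1}}{2} = -17 + 148 \frac{\left(-6\right) \left(- \frac{1}{4}\right) + 1 \left(-1\right)}{2} = -17 + 148 \frac{\frac{3}{2} - 1}{2} = -17 + 148 \cdot \frac{1}{2} \cdot \frac{1}{2} = -17 + 148 \cdot \frac{1}{4} = -17 + 37 = 20$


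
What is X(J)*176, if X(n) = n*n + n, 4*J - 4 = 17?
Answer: 5775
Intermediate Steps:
J = 21/4 (J = 1 + (¼)*17 = 1 + 17/4 = 21/4 ≈ 5.2500)
X(n) = n + n² (X(n) = n² + n = n + n²)
X(J)*176 = (21*(1 + 21/4)/4)*176 = ((21/4)*(25/4))*176 = (525/16)*176 = 5775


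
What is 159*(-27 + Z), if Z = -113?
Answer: -22260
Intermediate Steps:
159*(-27 + Z) = 159*(-27 - 113) = 159*(-140) = -22260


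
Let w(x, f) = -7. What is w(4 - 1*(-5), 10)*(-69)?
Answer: 483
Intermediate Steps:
w(4 - 1*(-5), 10)*(-69) = -7*(-69) = 483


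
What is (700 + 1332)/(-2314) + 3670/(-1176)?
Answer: -2720503/680316 ≈ -3.9989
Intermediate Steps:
(700 + 1332)/(-2314) + 3670/(-1176) = 2032*(-1/2314) + 3670*(-1/1176) = -1016/1157 - 1835/588 = -2720503/680316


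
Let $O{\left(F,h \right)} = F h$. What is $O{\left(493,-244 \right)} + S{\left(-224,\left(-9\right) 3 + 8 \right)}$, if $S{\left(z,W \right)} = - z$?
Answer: $-120068$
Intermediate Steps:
$O{\left(493,-244 \right)} + S{\left(-224,\left(-9\right) 3 + 8 \right)} = 493 \left(-244\right) - -224 = -120292 + 224 = -120068$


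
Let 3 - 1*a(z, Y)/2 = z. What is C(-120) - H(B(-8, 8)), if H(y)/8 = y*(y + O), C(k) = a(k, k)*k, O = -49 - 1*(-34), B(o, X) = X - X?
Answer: -29520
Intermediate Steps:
B(o, X) = 0
a(z, Y) = 6 - 2*z
O = -15 (O = -49 + 34 = -15)
C(k) = k*(6 - 2*k) (C(k) = (6 - 2*k)*k = k*(6 - 2*k))
H(y) = 8*y*(-15 + y) (H(y) = 8*(y*(y - 15)) = 8*(y*(-15 + y)) = 8*y*(-15 + y))
C(-120) - H(B(-8, 8)) = 2*(-120)*(3 - 1*(-120)) - 8*0*(-15 + 0) = 2*(-120)*(3 + 120) - 8*0*(-15) = 2*(-120)*123 - 1*0 = -29520 + 0 = -29520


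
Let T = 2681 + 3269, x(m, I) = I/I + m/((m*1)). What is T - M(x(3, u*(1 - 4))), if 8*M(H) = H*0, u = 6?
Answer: 5950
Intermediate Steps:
x(m, I) = 2 (x(m, I) = 1 + m/m = 1 + 1 = 2)
M(H) = 0 (M(H) = (H*0)/8 = (⅛)*0 = 0)
T = 5950
T - M(x(3, u*(1 - 4))) = 5950 - 1*0 = 5950 + 0 = 5950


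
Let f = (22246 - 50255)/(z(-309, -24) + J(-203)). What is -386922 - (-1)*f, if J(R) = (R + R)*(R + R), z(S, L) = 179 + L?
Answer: -63838675711/164991 ≈ -3.8692e+5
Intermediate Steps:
J(R) = 4*R**2 (J(R) = (2*R)*(2*R) = 4*R**2)
f = -28009/164991 (f = (22246 - 50255)/((179 - 24) + 4*(-203)**2) = -28009/(155 + 4*41209) = -28009/(155 + 164836) = -28009/164991 ≈ -0.16976)
-386922 - (-1)*f = -386922 - (-1)*(-28009)/164991 = -386922 - 1*28009/164991 = -386922 - 28009/164991 = -63838675711/164991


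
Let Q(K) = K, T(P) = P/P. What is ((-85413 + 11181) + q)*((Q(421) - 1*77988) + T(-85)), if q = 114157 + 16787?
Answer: -4398922992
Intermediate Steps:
T(P) = 1
q = 130944
((-85413 + 11181) + q)*((Q(421) - 1*77988) + T(-85)) = ((-85413 + 11181) + 130944)*((421 - 1*77988) + 1) = (-74232 + 130944)*((421 - 77988) + 1) = 56712*(-77567 + 1) = 56712*(-77566) = -4398922992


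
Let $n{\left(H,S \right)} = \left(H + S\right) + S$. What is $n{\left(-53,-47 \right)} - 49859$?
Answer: $-50006$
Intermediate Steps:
$n{\left(H,S \right)} = H + 2 S$
$n{\left(-53,-47 \right)} - 49859 = \left(-53 + 2 \left(-47\right)\right) - 49859 = \left(-53 - 94\right) - 49859 = -147 - 49859 = -50006$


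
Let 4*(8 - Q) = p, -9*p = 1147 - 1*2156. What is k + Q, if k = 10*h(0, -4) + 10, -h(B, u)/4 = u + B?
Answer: 5399/36 ≈ 149.97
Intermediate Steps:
p = 1009/9 (p = -(1147 - 1*2156)/9 = -(1147 - 2156)/9 = -1/9*(-1009) = 1009/9 ≈ 112.11)
Q = -721/36 (Q = 8 - 1/4*1009/9 = 8 - 1009/36 = -721/36 ≈ -20.028)
h(B, u) = -4*B - 4*u (h(B, u) = -4*(u + B) = -4*(B + u) = -4*B - 4*u)
k = 170 (k = 10*(-4*0 - 4*(-4)) + 10 = 10*(0 + 16) + 10 = 10*16 + 10 = 160 + 10 = 170)
k + Q = 170 - 721/36 = 5399/36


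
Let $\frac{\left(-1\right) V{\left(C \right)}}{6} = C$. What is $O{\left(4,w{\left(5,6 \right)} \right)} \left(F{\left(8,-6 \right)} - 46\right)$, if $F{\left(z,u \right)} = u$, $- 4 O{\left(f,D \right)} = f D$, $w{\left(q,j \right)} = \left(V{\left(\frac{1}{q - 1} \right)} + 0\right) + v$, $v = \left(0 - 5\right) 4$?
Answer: $-1118$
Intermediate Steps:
$v = -20$ ($v = \left(-5\right) 4 = -20$)
$V{\left(C \right)} = - 6 C$
$w{\left(q,j \right)} = -20 - \frac{6}{-1 + q}$ ($w{\left(q,j \right)} = \left(- \frac{6}{q - 1} + 0\right) - 20 = \left(- \frac{6}{-1 + q} + 0\right) - 20 = - \frac{6}{-1 + q} - 20 = -20 - \frac{6}{-1 + q}$)
$O{\left(f,D \right)} = - \frac{D f}{4}$ ($O{\left(f,D \right)} = - \frac{f D}{4} = - \frac{D f}{4}$)
$O{\left(4,w{\left(5,6 \right)} \right)} \left(F{\left(8,-6 \right)} - 46\right) = \left(- \frac{1}{4}\right) \frac{2 \left(7 - 50\right)}{-1 + 5} \cdot 4 \left(-6 - 46\right) = \left(- \frac{1}{4}\right) \frac{2 \left(7 - 50\right)}{4} \cdot 4 \left(-52\right) = \left(- \frac{1}{4}\right) 2 \cdot \frac{1}{4} \left(-43\right) 4 \left(-52\right) = \left(- \frac{1}{4}\right) \left(- \frac{43}{2}\right) 4 \left(-52\right) = \frac{43}{2} \left(-52\right) = -1118$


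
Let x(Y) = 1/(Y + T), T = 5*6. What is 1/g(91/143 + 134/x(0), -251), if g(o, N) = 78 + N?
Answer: -1/173 ≈ -0.0057803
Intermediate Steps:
T = 30
x(Y) = 1/(30 + Y) (x(Y) = 1/(Y + 30) = 1/(30 + Y))
1/g(91/143 + 134/x(0), -251) = 1/(78 - 251) = 1/(-173) = -1/173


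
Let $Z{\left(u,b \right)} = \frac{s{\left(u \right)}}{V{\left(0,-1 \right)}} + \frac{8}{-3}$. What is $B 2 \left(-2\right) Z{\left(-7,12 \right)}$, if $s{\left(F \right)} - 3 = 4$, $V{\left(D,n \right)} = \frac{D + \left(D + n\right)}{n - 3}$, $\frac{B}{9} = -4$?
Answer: $3648$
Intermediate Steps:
$B = -36$ ($B = 9 \left(-4\right) = -36$)
$V{\left(D,n \right)} = \frac{n + 2 D}{-3 + n}$
$s{\left(F \right)} = 7$ ($s{\left(F \right)} = 3 + 4 = 7$)
$Z{\left(u,b \right)} = \frac{76}{3}$ ($Z{\left(u,b \right)} = \frac{7}{\frac{1}{-3 - 1} \left(-1 + 2 \cdot 0\right)} + \frac{8}{-3} = \frac{7}{\frac{1}{-4} \left(-1 + 0\right)} + 8 \left(- \frac{1}{3}\right) = \frac{7}{\left(- \frac{1}{4}\right) \left(-1\right)} - \frac{8}{3} = 7 \frac{1}{\frac{1}{4}} - \frac{8}{3} = 7 \cdot 4 - \frac{8}{3} = 28 - \frac{8}{3} = \frac{76}{3}$)
$B 2 \left(-2\right) Z{\left(-7,12 \right)} = \left(-36\right) 2 \left(-2\right) \frac{76}{3} = \left(-72\right) \left(-2\right) \frac{76}{3} = 144 \cdot \frac{76}{3} = 3648$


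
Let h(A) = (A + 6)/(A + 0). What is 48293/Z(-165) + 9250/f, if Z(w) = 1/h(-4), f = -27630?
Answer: -133435409/5526 ≈ -24147.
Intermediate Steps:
h(A) = (6 + A)/A
Z(w) = -2 (Z(w) = 1/((6 - 4)/(-4)) = 1/(-¼*2) = 1/(-½) = -2)
48293/Z(-165) + 9250/f = 48293/(-2) + 9250/(-27630) = 48293*(-½) + 9250*(-1/27630) = -48293/2 - 925/2763 = -133435409/5526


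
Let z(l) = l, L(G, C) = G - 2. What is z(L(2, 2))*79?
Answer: 0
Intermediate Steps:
L(G, C) = -2 + G
z(L(2, 2))*79 = (-2 + 2)*79 = 0*79 = 0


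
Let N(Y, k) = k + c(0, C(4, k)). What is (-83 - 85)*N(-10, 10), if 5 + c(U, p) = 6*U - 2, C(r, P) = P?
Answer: -504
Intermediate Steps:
c(U, p) = -7 + 6*U (c(U, p) = -5 + (6*U - 2) = -5 + (-2 + 6*U) = -7 + 6*U)
N(Y, k) = -7 + k (N(Y, k) = k + (-7 + 6*0) = k + (-7 + 0) = k - 7 = -7 + k)
(-83 - 85)*N(-10, 10) = (-83 - 85)*(-7 + 10) = -168*3 = -504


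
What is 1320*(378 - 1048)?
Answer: -884400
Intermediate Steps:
1320*(378 - 1048) = 1320*(-670) = -884400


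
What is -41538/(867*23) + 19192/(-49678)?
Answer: -17726322/7178471 ≈ -2.4694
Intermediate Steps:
-41538/(867*23) + 19192/(-49678) = -41538/19941 + 19192*(-1/49678) = -41538*1/19941 - 9596/24839 = -602/289 - 9596/24839 = -17726322/7178471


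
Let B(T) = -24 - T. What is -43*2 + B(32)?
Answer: -142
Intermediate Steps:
-43*2 + B(32) = -43*2 + (-24 - 1*32) = -86 + (-24 - 32) = -86 - 56 = -142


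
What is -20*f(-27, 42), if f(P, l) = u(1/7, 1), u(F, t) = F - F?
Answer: 0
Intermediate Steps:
u(F, t) = 0
f(P, l) = 0
-20*f(-27, 42) = -20*0 = 0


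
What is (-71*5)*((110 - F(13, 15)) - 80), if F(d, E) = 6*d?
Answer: 17040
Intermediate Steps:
(-71*5)*((110 - F(13, 15)) - 80) = (-71*5)*((110 - 6*13) - 80) = -355*((110 - 1*78) - 80) = -355*((110 - 78) - 80) = -355*(32 - 80) = -355*(-48) = 17040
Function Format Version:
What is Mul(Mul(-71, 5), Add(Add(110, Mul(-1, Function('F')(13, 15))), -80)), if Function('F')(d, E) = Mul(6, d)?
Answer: 17040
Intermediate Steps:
Mul(Mul(-71, 5), Add(Add(110, Mul(-1, Function('F')(13, 15))), -80)) = Mul(Mul(-71, 5), Add(Add(110, Mul(-1, Mul(6, 13))), -80)) = Mul(-355, Add(Add(110, Mul(-1, 78)), -80)) = Mul(-355, Add(Add(110, -78), -80)) = Mul(-355, Add(32, -80)) = Mul(-355, -48) = 17040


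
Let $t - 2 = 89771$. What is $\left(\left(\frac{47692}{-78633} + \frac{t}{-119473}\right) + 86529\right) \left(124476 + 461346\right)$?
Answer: $\frac{158735442073176103664}{3131506803} \approx 5.069 \cdot 10^{10}$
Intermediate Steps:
$t = 89773$ ($t = 2 + 89771 = 89773$)
$\left(\left(\frac{47692}{-78633} + \frac{t}{-119473}\right) + 86529\right) \left(124476 + 461346\right) = \left(\left(\frac{47692}{-78633} + \frac{89773}{-119473}\right) + 86529\right) \left(124476 + 461346\right) = \left(\left(47692 \left(- \frac{1}{78633}\right) + 89773 \left(- \frac{1}{119473}\right)\right) + 86529\right) 585822 = \left(\left(- \frac{47692}{78633} - \frac{89773}{119473}\right) + 86529\right) 585822 = \left(- \frac{12757026625}{9394520409} + 86529\right) 585822 = \frac{812885699443736}{9394520409} \cdot 585822 = \frac{158735442073176103664}{3131506803}$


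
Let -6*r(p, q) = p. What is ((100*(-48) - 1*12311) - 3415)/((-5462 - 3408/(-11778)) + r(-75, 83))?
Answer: 80585076/21393601 ≈ 3.7668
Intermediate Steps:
r(p, q) = -p/6
((100*(-48) - 1*12311) - 3415)/((-5462 - 3408/(-11778)) + r(-75, 83)) = ((100*(-48) - 1*12311) - 3415)/((-5462 - 3408/(-11778)) - 1/6*(-75)) = ((-4800 - 12311) - 3415)/((-5462 - 3408*(-1/11778)) + 25/2) = (-17111 - 3415)/((-5462 + 568/1963) + 25/2) = -20526/(-10721338/1963 + 25/2) = -20526/(-21393601/3926) = -20526*(-3926/21393601) = 80585076/21393601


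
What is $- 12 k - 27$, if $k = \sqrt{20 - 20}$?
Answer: $-27$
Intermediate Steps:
$k = 0$ ($k = \sqrt{0} = 0$)
$- 12 k - 27 = \left(-12\right) 0 - 27 = 0 - 27 = -27$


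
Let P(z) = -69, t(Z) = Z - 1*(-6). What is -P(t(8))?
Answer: 69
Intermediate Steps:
t(Z) = 6 + Z (t(Z) = Z + 6 = 6 + Z)
-P(t(8)) = -1*(-69) = 69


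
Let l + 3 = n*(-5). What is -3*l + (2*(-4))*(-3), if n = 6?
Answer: 123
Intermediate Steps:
l = -33 (l = -3 + 6*(-5) = -3 - 30 = -33)
-3*l + (2*(-4))*(-3) = -3*(-33) + (2*(-4))*(-3) = 99 - 8*(-3) = 99 + 24 = 123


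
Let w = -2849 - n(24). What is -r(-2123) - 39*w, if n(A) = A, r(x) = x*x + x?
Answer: -4392959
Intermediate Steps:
r(x) = x + x² (r(x) = x² + x = x + x²)
w = -2873 (w = -2849 - 1*24 = -2849 - 24 = -2873)
-r(-2123) - 39*w = -(-2123)*(1 - 2123) - 39*(-2873) = -(-2123)*(-2122) - 1*(-112047) = -1*4505006 + 112047 = -4505006 + 112047 = -4392959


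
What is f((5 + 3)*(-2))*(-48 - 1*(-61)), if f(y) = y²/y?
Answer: -208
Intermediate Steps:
f(y) = y
f((5 + 3)*(-2))*(-48 - 1*(-61)) = ((5 + 3)*(-2))*(-48 - 1*(-61)) = (8*(-2))*(-48 + 61) = -16*13 = -208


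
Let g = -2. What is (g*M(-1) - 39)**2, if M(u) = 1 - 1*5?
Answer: 961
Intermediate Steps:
M(u) = -4 (M(u) = 1 - 5 = -4)
(g*M(-1) - 39)**2 = (-2*(-4) - 39)**2 = (8 - 39)**2 = (-31)**2 = 961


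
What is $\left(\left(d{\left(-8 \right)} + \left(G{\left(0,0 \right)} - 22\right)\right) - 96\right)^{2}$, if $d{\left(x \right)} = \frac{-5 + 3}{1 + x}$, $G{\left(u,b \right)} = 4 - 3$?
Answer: $\frac{667489}{49} \approx 13622.0$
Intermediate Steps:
$G{\left(u,b \right)} = 1$ ($G{\left(u,b \right)} = 4 - 3 = 1$)
$d{\left(x \right)} = - \frac{2}{1 + x}$
$\left(\left(d{\left(-8 \right)} + \left(G{\left(0,0 \right)} - 22\right)\right) - 96\right)^{2} = \left(\left(- \frac{2}{1 - 8} + \left(1 - 22\right)\right) - 96\right)^{2} = \left(\left(- \frac{2}{-7} + \left(1 - 22\right)\right) - 96\right)^{2} = \left(\left(\left(-2\right) \left(- \frac{1}{7}\right) - 21\right) - 96\right)^{2} = \left(\left(\frac{2}{7} - 21\right) - 96\right)^{2} = \left(- \frac{145}{7} - 96\right)^{2} = \left(- \frac{817}{7}\right)^{2} = \frac{667489}{49}$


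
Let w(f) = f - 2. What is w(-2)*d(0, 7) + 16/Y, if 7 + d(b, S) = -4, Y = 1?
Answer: 60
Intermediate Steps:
d(b, S) = -11 (d(b, S) = -7 - 4 = -11)
w(f) = -2 + f
w(-2)*d(0, 7) + 16/Y = (-2 - 2)*(-11) + 16/1 = -4*(-11) + 16*1 = 44 + 16 = 60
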